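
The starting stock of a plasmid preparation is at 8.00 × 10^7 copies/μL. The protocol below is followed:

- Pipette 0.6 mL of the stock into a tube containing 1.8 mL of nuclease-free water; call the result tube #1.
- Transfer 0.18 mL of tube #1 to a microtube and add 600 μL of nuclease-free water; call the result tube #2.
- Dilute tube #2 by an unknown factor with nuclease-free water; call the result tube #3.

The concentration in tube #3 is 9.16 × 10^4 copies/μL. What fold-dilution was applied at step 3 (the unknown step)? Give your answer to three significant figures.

50.4-fold

Step 1: 0.6 mL + 1.8 mL = 2.4 mL total → factor 2.4/0.6 = 4
Step 2: 0.18 mL + 600 μL = 0.78 mL total → factor 0.78/0.18 = 4.3333
Step 3: unknown factor x
Product of known-step factors = 17.333
Overall factor = 8.00 × 10^7 copies/μL / (9.16 × 10^4 copies/μL) = 873.36
x = 873.36 / 17.333 = 50.4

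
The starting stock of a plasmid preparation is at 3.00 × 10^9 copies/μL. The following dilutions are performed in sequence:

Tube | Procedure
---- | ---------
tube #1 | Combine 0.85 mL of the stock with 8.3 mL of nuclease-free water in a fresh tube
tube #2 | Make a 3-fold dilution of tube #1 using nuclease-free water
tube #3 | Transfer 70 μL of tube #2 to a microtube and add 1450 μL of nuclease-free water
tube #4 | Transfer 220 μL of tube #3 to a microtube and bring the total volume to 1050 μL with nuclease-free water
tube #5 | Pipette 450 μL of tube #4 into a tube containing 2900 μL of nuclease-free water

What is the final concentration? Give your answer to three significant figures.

Step 1: 0.85 mL + 8.3 mL = 9.15 mL total → factor 9.15/0.85 = 10.765
Step 2: 3-fold → factor 3
Step 3: 70 μL + 1450 μL = 1520 μL total → factor 1520/70 = 21.714
Step 4: 220 μL brought to 1050 μL → factor 1050/220 = 4.7727
Step 5: 450 μL + 2900 μL = 3350 μL total → factor 3350/450 = 7.4444
Overall dilution factor = 10.765 × 3 × 21.714 × 4.7727 × 7.4444 = 24915
Final = 3.00 × 10^9 copies/μL / 24915 = 1.20 × 10^5 copies/μL

1.20 × 10^5 copies/μL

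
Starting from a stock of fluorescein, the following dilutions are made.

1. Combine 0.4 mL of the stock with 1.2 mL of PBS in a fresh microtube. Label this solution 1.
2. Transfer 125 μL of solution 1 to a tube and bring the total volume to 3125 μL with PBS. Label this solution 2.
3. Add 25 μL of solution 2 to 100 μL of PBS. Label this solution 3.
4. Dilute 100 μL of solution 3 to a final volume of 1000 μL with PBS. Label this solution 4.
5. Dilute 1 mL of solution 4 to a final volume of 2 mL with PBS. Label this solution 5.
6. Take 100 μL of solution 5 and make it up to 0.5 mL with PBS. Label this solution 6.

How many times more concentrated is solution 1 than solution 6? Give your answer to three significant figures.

1.25 × 10^4

Step 1: 0.4 mL + 1.2 mL = 1.6 mL total → factor 1.6/0.4 = 4
Step 2: 125 μL brought to 3125 μL → factor 3125/125 = 25
Step 3: 25 μL + 100 μL = 125 μL total → factor 125/25 = 5
Step 4: 100 μL brought to 1000 μL → factor 1000/100 = 10
Step 5: 1 mL brought to 2 mL → factor 2/1 = 2
Step 6: 100 μL brought to 0.5 mL → factor 500/100 = 5
Dilution factor to solution 1 = 4; to solution 6 = 50000
[solution 1]/[solution 6] = (factor to solution 6)/(factor to solution 1) = 50000/4 = 1.25 × 10^4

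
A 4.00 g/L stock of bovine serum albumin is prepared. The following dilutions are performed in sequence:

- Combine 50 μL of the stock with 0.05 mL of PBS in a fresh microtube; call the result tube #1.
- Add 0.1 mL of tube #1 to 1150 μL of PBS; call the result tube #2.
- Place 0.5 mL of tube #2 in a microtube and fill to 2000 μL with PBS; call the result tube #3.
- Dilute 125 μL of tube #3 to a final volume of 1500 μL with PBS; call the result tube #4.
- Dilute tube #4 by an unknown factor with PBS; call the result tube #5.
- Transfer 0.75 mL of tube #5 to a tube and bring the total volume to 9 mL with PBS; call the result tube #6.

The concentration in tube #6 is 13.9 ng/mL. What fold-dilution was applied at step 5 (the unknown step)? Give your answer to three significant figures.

20.0-fold

Step 1: 50 μL + 0.05 mL = 100 μL total → factor 100/50 = 2
Step 2: 0.1 mL + 1150 μL = 1.25 mL total → factor 1.25/0.1 = 12.5
Step 3: 0.5 mL brought to 2000 μL → factor 2/0.5 = 4
Step 4: 125 μL brought to 1500 μL → factor 1500/125 = 12
Step 5: unknown factor x
Step 6: 0.75 mL brought to 9 mL → factor 9/0.75 = 12
Product of known-step factors = 14400
Overall factor = 4.00 g/L / (13.9 ng/mL) = 2.8777 × 10^5
x = 2.8777 × 10^5 / 14400 = 20.0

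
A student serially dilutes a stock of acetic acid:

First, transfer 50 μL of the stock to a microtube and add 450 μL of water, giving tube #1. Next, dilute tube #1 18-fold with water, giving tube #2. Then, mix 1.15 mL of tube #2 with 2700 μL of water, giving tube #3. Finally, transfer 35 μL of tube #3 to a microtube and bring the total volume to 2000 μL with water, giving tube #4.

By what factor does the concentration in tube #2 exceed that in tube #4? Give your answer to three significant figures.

191

Step 1: 50 μL + 450 μL = 500 μL total → factor 500/50 = 10
Step 2: 18-fold → factor 18
Step 3: 1.15 mL + 2700 μL = 3.85 mL total → factor 3.85/1.15 = 3.3478
Step 4: 35 μL brought to 2000 μL → factor 2000/35 = 57.143
Dilution factor to tube #2 = 180; to tube #4 = 34435
[tube #2]/[tube #4] = (factor to tube #4)/(factor to tube #2) = 34435/180 = 191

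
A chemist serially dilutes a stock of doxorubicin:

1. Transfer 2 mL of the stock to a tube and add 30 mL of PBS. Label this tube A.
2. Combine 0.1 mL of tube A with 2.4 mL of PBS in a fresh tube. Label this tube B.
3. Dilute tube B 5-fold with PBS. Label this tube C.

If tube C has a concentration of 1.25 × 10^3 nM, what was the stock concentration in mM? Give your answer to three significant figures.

Step 1: 2 mL + 30 mL = 32 mL total → factor 32/2 = 16
Step 2: 0.1 mL + 2.4 mL = 2.5 mL total → factor 2.5/0.1 = 25
Step 3: 5-fold → factor 5
Overall dilution factor = 16 × 25 × 5 = 2000
Stock = 1.25 × 10^3 nM × 2000 = 2.500 × 10^6 nM = 2.50 mM

2.50 mM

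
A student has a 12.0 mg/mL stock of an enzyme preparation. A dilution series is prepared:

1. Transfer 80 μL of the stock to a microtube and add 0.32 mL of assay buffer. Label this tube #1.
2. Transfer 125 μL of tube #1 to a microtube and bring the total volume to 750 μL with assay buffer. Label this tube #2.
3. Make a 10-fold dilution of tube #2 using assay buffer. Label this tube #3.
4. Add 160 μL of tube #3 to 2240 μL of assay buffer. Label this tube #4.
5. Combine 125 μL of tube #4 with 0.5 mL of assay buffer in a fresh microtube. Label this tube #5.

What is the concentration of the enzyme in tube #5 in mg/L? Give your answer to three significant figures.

Step 1: 80 μL + 0.32 mL = 400 μL total → factor 400/80 = 5
Step 2: 125 μL brought to 750 μL → factor 750/125 = 6
Step 3: 10-fold → factor 10
Step 4: 160 μL + 2240 μL = 2400 μL total → factor 2400/160 = 15
Step 5: 125 μL + 0.5 mL = 625 μL total → factor 625/125 = 5
Overall dilution factor = 5 × 6 × 10 × 15 × 5 = 22500
Final = 12.0 mg/mL / 22500 = 0.0005333 mg/mL = 0.533 mg/L

0.533 mg/L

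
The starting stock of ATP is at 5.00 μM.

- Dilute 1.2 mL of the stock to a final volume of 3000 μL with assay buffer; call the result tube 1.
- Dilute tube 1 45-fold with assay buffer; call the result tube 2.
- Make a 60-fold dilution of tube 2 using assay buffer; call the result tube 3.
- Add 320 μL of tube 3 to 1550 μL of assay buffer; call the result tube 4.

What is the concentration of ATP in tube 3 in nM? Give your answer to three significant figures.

Step 1: 1.2 mL brought to 3000 μL → factor 3/1.2 = 2.5
Step 2: 45-fold → factor 45
Step 3: 60-fold → factor 60
Dilution factor through tube 3 = 2.5 × 45 × 60 = 6750
[tube 3] = 5.00 μM / 6750 = 0.0007407 μM = 0.741 nM

0.741 nM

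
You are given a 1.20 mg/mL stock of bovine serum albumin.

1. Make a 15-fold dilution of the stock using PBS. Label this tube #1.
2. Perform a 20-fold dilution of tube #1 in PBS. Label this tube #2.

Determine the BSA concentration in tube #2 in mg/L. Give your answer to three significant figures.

4.00 mg/L

Step 1: 15-fold → factor 15
Step 2: 20-fold → factor 20
Overall dilution factor = 15 × 20 = 300
Final = 1.20 mg/mL / 300 = 0.004000 mg/mL = 4.00 mg/L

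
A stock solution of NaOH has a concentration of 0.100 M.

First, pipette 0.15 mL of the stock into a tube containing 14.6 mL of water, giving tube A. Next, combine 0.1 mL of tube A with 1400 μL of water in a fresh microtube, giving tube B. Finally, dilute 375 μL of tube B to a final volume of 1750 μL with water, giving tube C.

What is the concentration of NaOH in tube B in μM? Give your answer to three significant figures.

Step 1: 0.15 mL + 14.6 mL = 14.75 mL total → factor 14.75/0.15 = 98.333
Step 2: 0.1 mL + 1400 μL = 1.5 mL total → factor 1.5/0.1 = 15
Dilution factor through tube B = 98.333 × 15 = 1475
[tube B] = 0.100 M / 1475 = 6.780 × 10^-5 M = 67.8 μM

67.8 μM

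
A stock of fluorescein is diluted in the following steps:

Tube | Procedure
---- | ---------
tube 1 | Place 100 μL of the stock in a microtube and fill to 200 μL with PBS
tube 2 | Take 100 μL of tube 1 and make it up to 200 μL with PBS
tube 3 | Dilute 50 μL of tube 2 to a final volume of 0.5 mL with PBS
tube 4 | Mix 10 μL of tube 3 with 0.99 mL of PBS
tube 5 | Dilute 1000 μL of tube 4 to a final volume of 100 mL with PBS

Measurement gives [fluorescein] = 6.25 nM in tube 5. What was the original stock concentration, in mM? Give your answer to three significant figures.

2.50 mM

Step 1: 100 μL brought to 200 μL → factor 200/100 = 2
Step 2: 100 μL brought to 200 μL → factor 200/100 = 2
Step 3: 50 μL brought to 0.5 mL → factor 500/50 = 10
Step 4: 10 μL + 0.99 mL = 1000 μL total → factor 1000/10 = 100
Step 5: 1000 μL brought to 100 mL → factor 1 × 10^5/1000 = 100
Overall dilution factor = 2 × 2 × 10 × 100 × 100 = 4 × 10^5
Stock = 6.25 nM × 4 × 10^5 = 2.500 × 10^6 nM = 2.50 mM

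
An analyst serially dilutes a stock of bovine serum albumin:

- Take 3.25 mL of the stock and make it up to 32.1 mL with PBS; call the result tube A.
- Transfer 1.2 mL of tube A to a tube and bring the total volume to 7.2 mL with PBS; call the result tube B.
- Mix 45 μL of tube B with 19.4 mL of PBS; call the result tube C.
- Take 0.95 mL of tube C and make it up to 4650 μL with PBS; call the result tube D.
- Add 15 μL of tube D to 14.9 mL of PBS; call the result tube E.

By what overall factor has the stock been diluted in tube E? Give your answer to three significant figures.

Step 1: 3.25 mL brought to 32.1 mL → factor 32.1/3.25 = 9.8769
Step 2: 1.2 mL brought to 7.2 mL → factor 7.2/1.2 = 6
Step 3: 45 μL + 19.4 mL = 19445 μL total → factor 19445/45 = 432.11
Step 4: 0.95 mL brought to 4650 μL → factor 4.65/0.95 = 4.8947
Step 5: 15 μL + 14.9 mL = 14915 μL total → factor 14915/15 = 994.33
Overall dilution factor = 9.8769 × 6 × 432.11 × 4.8947 × 994.33 = 1.2463 × 10^8

1.25 × 10^8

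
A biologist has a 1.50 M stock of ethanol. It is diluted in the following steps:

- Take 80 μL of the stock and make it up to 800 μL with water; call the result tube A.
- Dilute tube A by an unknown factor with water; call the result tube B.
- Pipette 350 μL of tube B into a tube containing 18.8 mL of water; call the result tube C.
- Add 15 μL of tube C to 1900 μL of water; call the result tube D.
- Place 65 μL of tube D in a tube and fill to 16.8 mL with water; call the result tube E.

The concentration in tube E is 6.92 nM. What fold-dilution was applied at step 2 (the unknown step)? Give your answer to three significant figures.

Step 1: 80 μL brought to 800 μL → factor 800/80 = 10
Step 2: unknown factor x
Step 3: 350 μL + 18.8 mL = 19150 μL total → factor 19150/350 = 54.714
Step 4: 15 μL + 1900 μL = 1915 μL total → factor 1915/15 = 127.67
Step 5: 65 μL brought to 16.8 mL → factor 16800/65 = 258.46
Product of known-step factors = 1.8054 × 10^7
Overall factor = 1.50 M / (6.92 nM) = 2.1676 × 10^8
x = 2.1676 × 10^8 / 1.8054 × 10^7 = 12.0

12.0-fold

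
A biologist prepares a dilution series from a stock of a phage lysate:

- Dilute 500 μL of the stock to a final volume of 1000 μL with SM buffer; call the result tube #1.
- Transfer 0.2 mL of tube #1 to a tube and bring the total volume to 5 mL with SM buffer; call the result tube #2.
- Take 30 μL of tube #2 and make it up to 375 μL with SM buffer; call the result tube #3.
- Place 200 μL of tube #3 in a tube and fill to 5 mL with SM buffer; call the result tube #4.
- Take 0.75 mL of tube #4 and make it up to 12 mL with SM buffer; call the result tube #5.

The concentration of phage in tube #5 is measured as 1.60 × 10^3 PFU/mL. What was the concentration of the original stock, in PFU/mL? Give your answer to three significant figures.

4.00 × 10^8 PFU/mL

Step 1: 500 μL brought to 1000 μL → factor 1000/500 = 2
Step 2: 0.2 mL brought to 5 mL → factor 5/0.2 = 25
Step 3: 30 μL brought to 375 μL → factor 375/30 = 12.5
Step 4: 200 μL brought to 5 mL → factor 5000/200 = 25
Step 5: 0.75 mL brought to 12 mL → factor 12/0.75 = 16
Overall dilution factor = 2 × 25 × 12.5 × 25 × 16 = 2.5 × 10^5
Stock = 1.60 × 10^3 PFU/mL × 2.5 × 10^5 = 4.00 × 10^8 PFU/mL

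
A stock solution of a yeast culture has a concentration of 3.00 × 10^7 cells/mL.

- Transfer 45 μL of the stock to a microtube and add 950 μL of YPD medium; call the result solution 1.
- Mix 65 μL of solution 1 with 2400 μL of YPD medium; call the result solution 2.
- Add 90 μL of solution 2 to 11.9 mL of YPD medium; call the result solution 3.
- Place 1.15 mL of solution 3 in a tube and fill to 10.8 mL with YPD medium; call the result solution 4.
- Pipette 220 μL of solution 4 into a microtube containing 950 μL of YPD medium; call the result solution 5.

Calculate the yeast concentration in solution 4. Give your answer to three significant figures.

Step 1: 45 μL + 950 μL = 995 μL total → factor 995/45 = 22.111
Step 2: 65 μL + 2400 μL = 2465 μL total → factor 2465/65 = 37.923
Step 3: 90 μL + 11.9 mL = 11990 μL total → factor 11990/90 = 133.22
Step 4: 1.15 mL brought to 10.8 mL → factor 10.8/1.15 = 9.3913
Dilution factor through solution 4 = 22.111 × 37.923 × 133.22 × 9.3913 = 1.0491 × 10^6
[solution 4] = 3.00 × 10^7 cells/mL / 1.0491 × 10^6 = 28.6 cells/mL

28.6 cells/mL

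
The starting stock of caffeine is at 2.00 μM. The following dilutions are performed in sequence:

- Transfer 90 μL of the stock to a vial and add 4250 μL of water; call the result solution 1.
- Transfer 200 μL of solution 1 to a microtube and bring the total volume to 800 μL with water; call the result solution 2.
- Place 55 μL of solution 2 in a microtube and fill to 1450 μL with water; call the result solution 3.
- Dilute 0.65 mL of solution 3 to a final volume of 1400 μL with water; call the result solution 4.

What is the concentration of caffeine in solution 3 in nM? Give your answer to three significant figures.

Step 1: 90 μL + 4250 μL = 4340 μL total → factor 4340/90 = 48.222
Step 2: 200 μL brought to 800 μL → factor 800/200 = 4
Step 3: 55 μL brought to 1450 μL → factor 1450/55 = 26.364
Dilution factor through solution 3 = 48.222 × 4 × 26.364 = 5085.3
[solution 3] = 2.00 μM / 5085.3 = 0.0003933 μM = 0.393 nM

0.393 nM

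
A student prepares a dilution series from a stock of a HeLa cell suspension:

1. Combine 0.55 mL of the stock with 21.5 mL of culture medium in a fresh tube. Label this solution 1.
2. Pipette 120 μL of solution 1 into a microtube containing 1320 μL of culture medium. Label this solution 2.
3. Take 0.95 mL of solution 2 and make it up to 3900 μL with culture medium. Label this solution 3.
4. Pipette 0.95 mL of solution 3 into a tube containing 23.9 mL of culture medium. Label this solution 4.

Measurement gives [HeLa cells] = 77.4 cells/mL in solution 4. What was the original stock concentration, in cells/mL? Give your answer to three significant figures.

Step 1: 0.55 mL + 21.5 mL = 22.05 mL total → factor 22.05/0.55 = 40.091
Step 2: 120 μL + 1320 μL = 1440 μL total → factor 1440/120 = 12
Step 3: 0.95 mL brought to 3900 μL → factor 3.9/0.95 = 4.1053
Step 4: 0.95 mL + 23.9 mL = 24.85 mL total → factor 24.85/0.95 = 26.158
Overall dilution factor = 40.091 × 12 × 4.1053 × 26.158 = 51662
Stock = 77.4 cells/mL × 51662 = 4.00 × 10^6 cells/mL

4.00 × 10^6 cells/mL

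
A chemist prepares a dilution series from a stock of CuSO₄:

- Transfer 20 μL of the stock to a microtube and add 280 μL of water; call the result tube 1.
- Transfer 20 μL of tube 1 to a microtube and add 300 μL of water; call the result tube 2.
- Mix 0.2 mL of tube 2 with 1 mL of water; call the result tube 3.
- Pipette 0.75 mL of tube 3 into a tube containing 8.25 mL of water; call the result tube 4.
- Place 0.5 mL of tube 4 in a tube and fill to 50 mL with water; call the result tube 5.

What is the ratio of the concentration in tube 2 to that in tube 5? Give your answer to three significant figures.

Step 1: 20 μL + 280 μL = 300 μL total → factor 300/20 = 15
Step 2: 20 μL + 300 μL = 320 μL total → factor 320/20 = 16
Step 3: 0.2 mL + 1 mL = 1.2 mL total → factor 1.2/0.2 = 6
Step 4: 0.75 mL + 8.25 mL = 9 mL total → factor 9/0.75 = 12
Step 5: 0.5 mL brought to 50 mL → factor 50/0.5 = 100
Dilution factor to tube 2 = 240; to tube 5 = 1.728 × 10^6
[tube 2]/[tube 5] = (factor to tube 5)/(factor to tube 2) = 1.728 × 10^6/240 = 7.20 × 10^3

7.20 × 10^3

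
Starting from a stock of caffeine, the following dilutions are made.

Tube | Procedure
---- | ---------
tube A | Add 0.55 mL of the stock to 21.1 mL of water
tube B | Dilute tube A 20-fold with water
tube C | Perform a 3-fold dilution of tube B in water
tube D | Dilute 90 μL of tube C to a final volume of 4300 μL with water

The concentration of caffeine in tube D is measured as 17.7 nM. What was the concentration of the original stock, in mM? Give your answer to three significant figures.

Step 1: 0.55 mL + 21.1 mL = 21.65 mL total → factor 21.65/0.55 = 39.364
Step 2: 20-fold → factor 20
Step 3: 3-fold → factor 3
Step 4: 90 μL brought to 4300 μL → factor 4300/90 = 47.778
Overall dilution factor = 39.364 × 20 × 3 × 47.778 = 1.1284 × 10^5
Stock = 17.7 nM × 1.1284 × 10^5 = 1.997 × 10^6 nM = 2.00 mM

2.00 mM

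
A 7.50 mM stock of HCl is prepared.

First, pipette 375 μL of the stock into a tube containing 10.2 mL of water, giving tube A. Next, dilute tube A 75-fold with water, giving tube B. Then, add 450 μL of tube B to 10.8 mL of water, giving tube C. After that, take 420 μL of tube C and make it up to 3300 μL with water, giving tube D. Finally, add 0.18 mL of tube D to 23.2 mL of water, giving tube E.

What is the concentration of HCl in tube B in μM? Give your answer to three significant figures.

3.55 μM

Step 1: 375 μL + 10.2 mL = 10575 μL total → factor 10575/375 = 28.2
Step 2: 75-fold → factor 75
Dilution factor through tube B = 28.2 × 75 = 2115
[tube B] = 7.50 mM / 2115 = 0.003546 mM = 3.55 μM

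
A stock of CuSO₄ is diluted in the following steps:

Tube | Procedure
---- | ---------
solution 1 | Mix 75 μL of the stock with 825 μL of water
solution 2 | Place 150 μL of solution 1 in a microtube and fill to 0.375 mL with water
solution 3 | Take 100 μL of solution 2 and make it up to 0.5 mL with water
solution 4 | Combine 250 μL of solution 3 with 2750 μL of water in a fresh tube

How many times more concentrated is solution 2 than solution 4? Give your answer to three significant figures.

Step 1: 75 μL + 825 μL = 900 μL total → factor 900/75 = 12
Step 2: 150 μL brought to 0.375 mL → factor 375/150 = 2.5
Step 3: 100 μL brought to 0.5 mL → factor 500/100 = 5
Step 4: 250 μL + 2750 μL = 3000 μL total → factor 3000/250 = 12
Dilution factor to solution 2 = 30; to solution 4 = 1800
[solution 2]/[solution 4] = (factor to solution 4)/(factor to solution 2) = 1800/30 = 60.0

60.0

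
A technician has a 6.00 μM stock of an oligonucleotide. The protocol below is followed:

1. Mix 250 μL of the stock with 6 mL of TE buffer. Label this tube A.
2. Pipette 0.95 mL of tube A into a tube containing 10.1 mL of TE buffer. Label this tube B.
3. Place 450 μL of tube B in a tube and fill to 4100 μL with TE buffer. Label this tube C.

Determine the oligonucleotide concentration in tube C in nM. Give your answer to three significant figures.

2.26 nM

Step 1: 250 μL + 6 mL = 6250 μL total → factor 6250/250 = 25
Step 2: 0.95 mL + 10.1 mL = 11.05 mL total → factor 11.05/0.95 = 11.632
Step 3: 450 μL brought to 4100 μL → factor 4100/450 = 9.1111
Overall dilution factor = 25 × 11.632 × 9.1111 = 2649.4
Final = 6.00 μM / 2649.4 = 0.002265 μM = 2.26 nM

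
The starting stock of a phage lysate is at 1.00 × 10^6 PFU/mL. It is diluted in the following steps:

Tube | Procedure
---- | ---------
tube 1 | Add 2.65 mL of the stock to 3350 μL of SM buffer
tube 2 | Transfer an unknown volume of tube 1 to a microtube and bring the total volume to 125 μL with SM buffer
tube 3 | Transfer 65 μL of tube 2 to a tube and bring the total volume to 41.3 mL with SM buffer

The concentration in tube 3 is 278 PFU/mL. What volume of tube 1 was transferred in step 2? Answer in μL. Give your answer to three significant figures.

Step 1: 2.65 mL + 3350 μL = 6 mL total → factor 6/2.65 = 2.2642
Step 2: v brought to 125 μL → factor = 125 μL/v
Step 3: 65 μL brought to 41.3 mL → factor 41300/65 = 635.38
Product of known-step factors = 1438.6
Overall factor = 1.00 × 10^6 PFU/mL / (278 PFU/mL) = 3597.1
Step-2 factor = 3597.1 / 1438.6 = 2.5004
v = 125 μL / 2.5004 = 50.0 μL

50.0 μL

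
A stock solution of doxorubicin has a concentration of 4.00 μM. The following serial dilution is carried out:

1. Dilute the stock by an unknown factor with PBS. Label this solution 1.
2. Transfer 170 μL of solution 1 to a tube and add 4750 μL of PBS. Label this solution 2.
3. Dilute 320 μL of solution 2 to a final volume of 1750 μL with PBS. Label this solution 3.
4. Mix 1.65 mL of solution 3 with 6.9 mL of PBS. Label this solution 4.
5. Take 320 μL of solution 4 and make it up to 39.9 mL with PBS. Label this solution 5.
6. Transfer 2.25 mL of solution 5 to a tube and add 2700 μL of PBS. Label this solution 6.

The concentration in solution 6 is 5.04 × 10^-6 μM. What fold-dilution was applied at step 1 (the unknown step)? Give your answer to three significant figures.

Step 1: unknown factor x
Step 2: 170 μL + 4750 μL = 4920 μL total → factor 4920/170 = 28.941
Step 3: 320 μL brought to 1750 μL → factor 1750/320 = 5.4688
Step 4: 1.65 mL + 6.9 mL = 8.55 mL total → factor 8.55/1.65 = 5.1818
Step 5: 320 μL brought to 39.9 mL → factor 39900/320 = 124.69
Step 6: 2.25 mL + 2700 μL = 4.95 mL total → factor 4.95/2.25 = 2.2
Product of known-step factors = 2.2497 × 10^5
Overall factor = 4.00 μM / (5.04 × 10^-6 μM) = 7.9365 × 10^5
x = 7.9365 × 10^5 / 2.2497 × 10^5 = 3.53

3.53-fold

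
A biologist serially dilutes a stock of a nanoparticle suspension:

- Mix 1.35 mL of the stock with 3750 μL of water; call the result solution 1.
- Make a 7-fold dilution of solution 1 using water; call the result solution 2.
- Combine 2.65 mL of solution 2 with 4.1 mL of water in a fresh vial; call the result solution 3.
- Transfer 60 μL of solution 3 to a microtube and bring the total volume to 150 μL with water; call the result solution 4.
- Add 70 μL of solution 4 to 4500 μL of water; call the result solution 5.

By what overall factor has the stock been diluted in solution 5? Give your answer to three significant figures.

Step 1: 1.35 mL + 3750 μL = 5.1 mL total → factor 5.1/1.35 = 3.7778
Step 2: 7-fold → factor 7
Step 3: 2.65 mL + 4.1 mL = 6.75 mL total → factor 6.75/2.65 = 2.5472
Step 4: 60 μL brought to 150 μL → factor 150/60 = 2.5
Step 5: 70 μL + 4500 μL = 4570 μL total → factor 4570/70 = 65.286
Overall dilution factor = 3.7778 × 7 × 2.5472 × 2.5 × 65.286 = 10994

1.10 × 10^4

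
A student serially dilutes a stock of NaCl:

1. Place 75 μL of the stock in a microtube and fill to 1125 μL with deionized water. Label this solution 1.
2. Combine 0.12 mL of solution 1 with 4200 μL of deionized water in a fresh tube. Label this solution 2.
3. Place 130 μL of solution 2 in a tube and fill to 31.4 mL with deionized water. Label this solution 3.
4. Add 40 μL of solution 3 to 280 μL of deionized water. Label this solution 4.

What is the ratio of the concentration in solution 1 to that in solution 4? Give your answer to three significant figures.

Step 1: 75 μL brought to 1125 μL → factor 1125/75 = 15
Step 2: 0.12 mL + 4200 μL = 4.32 mL total → factor 4.32/0.12 = 36
Step 3: 130 μL brought to 31.4 mL → factor 31400/130 = 241.54
Step 4: 40 μL + 280 μL = 320 μL total → factor 320/40 = 8
Dilution factor to solution 1 = 15; to solution 4 = 1.0434 × 10^6
[solution 1]/[solution 4] = (factor to solution 4)/(factor to solution 1) = 1.0434 × 10^6/15 = 6.96 × 10^4

6.96 × 10^4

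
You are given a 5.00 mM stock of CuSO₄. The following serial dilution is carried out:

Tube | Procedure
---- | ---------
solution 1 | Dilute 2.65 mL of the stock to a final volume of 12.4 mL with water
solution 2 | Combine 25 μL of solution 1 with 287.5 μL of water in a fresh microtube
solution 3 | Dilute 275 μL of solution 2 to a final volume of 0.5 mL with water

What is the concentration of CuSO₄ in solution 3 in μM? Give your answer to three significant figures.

47.0 μM

Step 1: 2.65 mL brought to 12.4 mL → factor 12.4/2.65 = 4.6792
Step 2: 25 μL + 287.5 μL = 312.5 μL total → factor 312.5/25 = 12.5
Step 3: 275 μL brought to 0.5 mL → factor 500/275 = 1.8182
Overall dilution factor = 4.6792 × 12.5 × 1.8182 = 106.35
Final = 5.00 mM / 106.35 = 0.04702 mM = 47.0 μM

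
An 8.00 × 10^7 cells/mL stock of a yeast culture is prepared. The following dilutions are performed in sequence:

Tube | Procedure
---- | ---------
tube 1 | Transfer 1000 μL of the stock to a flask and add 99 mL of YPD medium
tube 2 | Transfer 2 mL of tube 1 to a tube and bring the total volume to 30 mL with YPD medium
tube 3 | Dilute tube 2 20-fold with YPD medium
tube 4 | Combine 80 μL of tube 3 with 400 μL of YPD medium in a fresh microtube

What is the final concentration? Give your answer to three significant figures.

444 cells/mL

Step 1: 1000 μL + 99 mL = 1 × 10^5 μL total → factor 1 × 10^5/1000 = 100
Step 2: 2 mL brought to 30 mL → factor 30/2 = 15
Step 3: 20-fold → factor 20
Step 4: 80 μL + 400 μL = 480 μL total → factor 480/80 = 6
Overall dilution factor = 100 × 15 × 20 × 6 = 1.8 × 10^5
Final = 8.00 × 10^7 cells/mL / 1.8 × 10^5 = 444 cells/mL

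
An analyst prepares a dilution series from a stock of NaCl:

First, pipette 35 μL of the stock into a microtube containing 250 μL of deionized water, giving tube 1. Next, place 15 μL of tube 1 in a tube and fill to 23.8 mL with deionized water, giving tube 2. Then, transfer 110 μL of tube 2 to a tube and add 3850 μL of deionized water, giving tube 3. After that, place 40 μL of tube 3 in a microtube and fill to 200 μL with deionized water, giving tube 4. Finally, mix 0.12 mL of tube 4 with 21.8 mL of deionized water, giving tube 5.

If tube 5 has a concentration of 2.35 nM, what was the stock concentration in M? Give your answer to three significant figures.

Step 1: 35 μL + 250 μL = 285 μL total → factor 285/35 = 8.1429
Step 2: 15 μL brought to 23.8 mL → factor 23800/15 = 1586.7
Step 3: 110 μL + 3850 μL = 3960 μL total → factor 3960/110 = 36
Step 4: 40 μL brought to 200 μL → factor 200/40 = 5
Step 5: 0.12 mL + 21.8 mL = 21.92 mL total → factor 21.92/0.12 = 182.67
Overall dilution factor = 8.1429 × 1586.7 × 36 × 5 × 182.67 = 4.2481 × 10^8
Stock = 2.35 nM × 4.2481 × 10^8 = 9.983 × 10^8 nM = 0.998 M

0.998 M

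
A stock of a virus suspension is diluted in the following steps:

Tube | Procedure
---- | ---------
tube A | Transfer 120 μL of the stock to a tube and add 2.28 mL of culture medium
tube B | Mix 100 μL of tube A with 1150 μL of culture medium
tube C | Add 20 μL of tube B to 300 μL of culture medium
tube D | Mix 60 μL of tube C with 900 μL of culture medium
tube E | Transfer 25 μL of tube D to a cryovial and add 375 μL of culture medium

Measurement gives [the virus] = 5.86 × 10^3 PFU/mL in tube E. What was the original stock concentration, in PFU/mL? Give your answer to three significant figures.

Step 1: 120 μL + 2.28 mL = 2400 μL total → factor 2400/120 = 20
Step 2: 100 μL + 1150 μL = 1250 μL total → factor 1250/100 = 12.5
Step 3: 20 μL + 300 μL = 320 μL total → factor 320/20 = 16
Step 4: 60 μL + 900 μL = 960 μL total → factor 960/60 = 16
Step 5: 25 μL + 375 μL = 400 μL total → factor 400/25 = 16
Overall dilution factor = 20 × 12.5 × 16 × 16 × 16 = 1.024 × 10^6
Stock = 5.86 × 10^3 PFU/mL × 1.024 × 10^6 = 6.00 × 10^9 PFU/mL

6.00 × 10^9 PFU/mL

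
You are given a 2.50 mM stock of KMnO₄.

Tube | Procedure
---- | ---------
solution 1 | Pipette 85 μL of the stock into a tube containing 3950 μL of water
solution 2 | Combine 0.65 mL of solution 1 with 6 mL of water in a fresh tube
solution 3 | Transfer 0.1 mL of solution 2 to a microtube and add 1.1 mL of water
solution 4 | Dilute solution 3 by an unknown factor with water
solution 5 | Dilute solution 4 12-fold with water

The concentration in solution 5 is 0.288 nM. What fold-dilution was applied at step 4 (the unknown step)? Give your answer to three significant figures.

124-fold

Step 1: 85 μL + 3950 μL = 4035 μL total → factor 4035/85 = 47.471
Step 2: 0.65 mL + 6 mL = 6.65 mL total → factor 6.65/0.65 = 10.231
Step 3: 0.1 mL + 1.1 mL = 1.2 mL total → factor 1.2/0.1 = 12
Step 4: unknown factor x
Step 5: 12-fold → factor 12
Product of known-step factors = 69935
Overall factor = 2.50 mM / (0.288 nM) = 8.6806 × 10^6
x = 8.6806 × 10^6 / 69935 = 124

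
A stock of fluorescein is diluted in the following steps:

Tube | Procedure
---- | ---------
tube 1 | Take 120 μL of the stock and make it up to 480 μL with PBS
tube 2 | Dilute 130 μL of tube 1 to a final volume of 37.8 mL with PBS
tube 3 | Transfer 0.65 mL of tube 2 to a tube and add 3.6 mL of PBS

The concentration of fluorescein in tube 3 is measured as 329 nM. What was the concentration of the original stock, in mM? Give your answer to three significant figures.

2.50 mM

Step 1: 120 μL brought to 480 μL → factor 480/120 = 4
Step 2: 130 μL brought to 37.8 mL → factor 37800/130 = 290.77
Step 3: 0.65 mL + 3.6 mL = 4.25 mL total → factor 4.25/0.65 = 6.5385
Overall dilution factor = 4 × 290.77 × 6.5385 = 7604.7
Stock = 329 nM × 7604.7 = 2.502 × 10^6 nM = 2.50 mM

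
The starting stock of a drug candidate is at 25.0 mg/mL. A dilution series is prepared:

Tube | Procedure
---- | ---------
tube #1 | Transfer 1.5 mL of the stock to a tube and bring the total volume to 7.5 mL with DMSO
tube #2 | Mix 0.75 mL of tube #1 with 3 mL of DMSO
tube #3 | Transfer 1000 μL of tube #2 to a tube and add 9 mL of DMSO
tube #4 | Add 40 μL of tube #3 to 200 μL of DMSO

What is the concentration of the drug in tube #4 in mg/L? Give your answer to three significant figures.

16.7 mg/L

Step 1: 1.5 mL brought to 7.5 mL → factor 7.5/1.5 = 5
Step 2: 0.75 mL + 3 mL = 3.75 mL total → factor 3.75/0.75 = 5
Step 3: 1000 μL + 9 mL = 10000 μL total → factor 10000/1000 = 10
Step 4: 40 μL + 200 μL = 240 μL total → factor 240/40 = 6
Overall dilution factor = 5 × 5 × 10 × 6 = 1500
Final = 25.0 mg/mL / 1500 = 0.01667 mg/mL = 16.7 mg/L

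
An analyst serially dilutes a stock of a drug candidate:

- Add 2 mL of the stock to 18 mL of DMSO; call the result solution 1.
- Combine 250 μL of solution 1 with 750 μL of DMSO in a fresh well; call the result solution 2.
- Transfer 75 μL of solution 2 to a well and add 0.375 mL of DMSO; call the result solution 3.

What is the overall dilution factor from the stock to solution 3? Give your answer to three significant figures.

Step 1: 2 mL + 18 mL = 20 mL total → factor 20/2 = 10
Step 2: 250 μL + 750 μL = 1000 μL total → factor 1000/250 = 4
Step 3: 75 μL + 0.375 mL = 450 μL total → factor 450/75 = 6
Overall dilution factor = 10 × 4 × 6 = 240

240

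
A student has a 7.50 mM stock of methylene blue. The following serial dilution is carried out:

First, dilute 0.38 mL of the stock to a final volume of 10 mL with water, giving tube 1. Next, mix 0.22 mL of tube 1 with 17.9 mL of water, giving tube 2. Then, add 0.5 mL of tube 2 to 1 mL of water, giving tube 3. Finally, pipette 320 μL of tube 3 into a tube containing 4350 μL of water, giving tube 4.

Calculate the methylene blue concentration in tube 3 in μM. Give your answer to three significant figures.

Step 1: 0.38 mL brought to 10 mL → factor 10/0.38 = 26.316
Step 2: 0.22 mL + 17.9 mL = 18.12 mL total → factor 18.12/0.22 = 82.364
Step 3: 0.5 mL + 1 mL = 1.5 mL total → factor 1.5/0.5 = 3
Dilution factor through tube 3 = 26.316 × 82.364 × 3 = 6502.4
[tube 3] = 7.50 mM / 6502.4 = 0.001153 mM = 1.15 μM

1.15 μM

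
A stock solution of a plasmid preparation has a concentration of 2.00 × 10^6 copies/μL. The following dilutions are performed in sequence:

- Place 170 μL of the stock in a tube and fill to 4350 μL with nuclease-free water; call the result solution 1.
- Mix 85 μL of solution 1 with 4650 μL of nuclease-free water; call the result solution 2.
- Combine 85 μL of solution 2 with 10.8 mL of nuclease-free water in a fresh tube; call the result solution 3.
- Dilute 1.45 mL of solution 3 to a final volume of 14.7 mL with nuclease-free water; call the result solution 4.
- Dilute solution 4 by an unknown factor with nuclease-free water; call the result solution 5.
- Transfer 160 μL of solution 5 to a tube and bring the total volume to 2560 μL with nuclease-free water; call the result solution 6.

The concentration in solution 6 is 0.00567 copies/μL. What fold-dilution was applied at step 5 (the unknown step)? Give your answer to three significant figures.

11.9-fold

Step 1: 170 μL brought to 4350 μL → factor 4350/170 = 25.588
Step 2: 85 μL + 4650 μL = 4735 μL total → factor 4735/85 = 55.706
Step 3: 85 μL + 10.8 mL = 10885 μL total → factor 10885/85 = 128.06
Step 4: 1.45 mL brought to 14.7 mL → factor 14.7/1.45 = 10.138
Step 5: unknown factor x
Step 6: 160 μL brought to 2560 μL → factor 2560/160 = 16
Product of known-step factors = 2.9609 × 10^7
Overall factor = 2.00 × 10^6 copies/μL / (0.00567 copies/μL) = 3.5273 × 10^8
x = 3.5273 × 10^8 / 2.9609 × 10^7 = 11.9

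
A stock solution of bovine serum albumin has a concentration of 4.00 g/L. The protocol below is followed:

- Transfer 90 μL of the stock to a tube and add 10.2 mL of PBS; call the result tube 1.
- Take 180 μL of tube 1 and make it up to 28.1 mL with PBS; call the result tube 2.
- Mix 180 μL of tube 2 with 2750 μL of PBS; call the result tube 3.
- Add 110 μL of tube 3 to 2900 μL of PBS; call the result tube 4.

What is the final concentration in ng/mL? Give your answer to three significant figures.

0.503 ng/mL

Step 1: 90 μL + 10.2 mL = 10290 μL total → factor 10290/90 = 114.33
Step 2: 180 μL brought to 28.1 mL → factor 28100/180 = 156.11
Step 3: 180 μL + 2750 μL = 2930 μL total → factor 2930/180 = 16.278
Step 4: 110 μL + 2900 μL = 3010 μL total → factor 3010/110 = 27.364
Overall dilution factor = 114.33 × 156.11 × 16.278 × 27.364 = 7.9502 × 10^6
Final = 4.00 g/L / 7.9502 × 10^6 = 5.031 × 10^-7 g/L = 0.503 ng/mL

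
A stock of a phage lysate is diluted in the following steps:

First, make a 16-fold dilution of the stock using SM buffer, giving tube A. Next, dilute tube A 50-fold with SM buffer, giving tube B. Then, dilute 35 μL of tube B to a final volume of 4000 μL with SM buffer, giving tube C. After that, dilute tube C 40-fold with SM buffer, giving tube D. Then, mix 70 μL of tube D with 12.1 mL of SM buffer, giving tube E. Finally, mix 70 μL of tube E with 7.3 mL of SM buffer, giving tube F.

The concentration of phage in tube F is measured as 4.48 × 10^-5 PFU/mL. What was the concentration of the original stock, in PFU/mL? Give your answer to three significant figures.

Step 1: 16-fold → factor 16
Step 2: 50-fold → factor 50
Step 3: 35 μL brought to 4000 μL → factor 4000/35 = 114.29
Step 4: 40-fold → factor 40
Step 5: 70 μL + 12.1 mL = 12170 μL total → factor 12170/70 = 173.86
Step 6: 70 μL + 7.3 mL = 7370 μL total → factor 7370/70 = 105.29
Overall dilution factor = 16 × 50 × 114.29 × 40 × 173.86 × 105.29 = 6.6943 × 10^10
Stock = 4.48 × 10^-5 PFU/mL × 6.6943 × 10^10 = 3.00 × 10^6 PFU/mL

3.00 × 10^6 PFU/mL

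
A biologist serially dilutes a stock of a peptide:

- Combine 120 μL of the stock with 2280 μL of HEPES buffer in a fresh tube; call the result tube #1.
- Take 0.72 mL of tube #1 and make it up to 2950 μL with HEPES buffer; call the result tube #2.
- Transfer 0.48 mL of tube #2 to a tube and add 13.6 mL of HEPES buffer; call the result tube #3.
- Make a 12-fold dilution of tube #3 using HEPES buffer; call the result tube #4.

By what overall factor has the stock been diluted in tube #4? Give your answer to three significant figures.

Step 1: 120 μL + 2280 μL = 2400 μL total → factor 2400/120 = 20
Step 2: 0.72 mL brought to 2950 μL → factor 2.95/0.72 = 4.0972
Step 3: 0.48 mL + 13.6 mL = 14.08 mL total → factor 14.08/0.48 = 29.333
Step 4: 12-fold → factor 12
Overall dilution factor = 20 × 4.0972 × 29.333 × 12 = 28844

2.88 × 10^4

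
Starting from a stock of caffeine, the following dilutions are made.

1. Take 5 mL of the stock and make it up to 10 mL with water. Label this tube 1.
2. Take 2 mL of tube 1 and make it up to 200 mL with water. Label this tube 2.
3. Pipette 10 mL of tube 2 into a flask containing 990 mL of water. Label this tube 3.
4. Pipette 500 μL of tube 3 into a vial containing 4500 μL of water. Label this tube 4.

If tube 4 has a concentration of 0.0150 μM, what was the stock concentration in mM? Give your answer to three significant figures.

3.00 mM

Step 1: 5 mL brought to 10 mL → factor 10/5 = 2
Step 2: 2 mL brought to 200 mL → factor 200/2 = 100
Step 3: 10 mL + 990 mL = 1000 mL total → factor 1000/10 = 100
Step 4: 500 μL + 4500 μL = 5000 μL total → factor 5000/500 = 10
Overall dilution factor = 2 × 100 × 100 × 10 = 2 × 10^5
Stock = 0.0150 μM × 2 × 10^5 = 3000 μM = 3.00 mM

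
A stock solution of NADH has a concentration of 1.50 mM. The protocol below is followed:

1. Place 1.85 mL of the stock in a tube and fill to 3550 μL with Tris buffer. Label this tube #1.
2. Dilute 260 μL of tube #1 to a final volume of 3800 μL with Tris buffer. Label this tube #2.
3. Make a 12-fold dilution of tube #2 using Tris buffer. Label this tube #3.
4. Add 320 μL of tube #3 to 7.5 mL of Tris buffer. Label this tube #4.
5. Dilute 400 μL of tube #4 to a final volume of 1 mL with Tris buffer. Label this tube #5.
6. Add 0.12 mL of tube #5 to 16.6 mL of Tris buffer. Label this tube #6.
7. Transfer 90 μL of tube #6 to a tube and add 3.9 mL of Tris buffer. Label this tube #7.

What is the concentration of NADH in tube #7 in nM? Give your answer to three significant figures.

Step 1: 1.85 mL brought to 3550 μL → factor 3.55/1.85 = 1.9189
Step 2: 260 μL brought to 3800 μL → factor 3800/260 = 14.615
Step 3: 12-fold → factor 12
Step 4: 320 μL + 7.5 mL = 7820 μL total → factor 7820/320 = 24.438
Step 5: 400 μL brought to 1 mL → factor 1000/400 = 2.5
Step 6: 0.12 mL + 16.6 mL = 16.72 mL total → factor 16.72/0.12 = 139.33
Step 7: 90 μL + 3.9 mL = 3990 μL total → factor 3990/90 = 44.333
Overall dilution factor = 1.9189 × 14.615 × 12 × 24.438 × 2.5 × 139.33 × 44.333 = 1.2701 × 10^8
Final = 1.50 mM / 1.2701 × 10^8 = 1.181 × 10^-8 mM = 0.0118 nM

0.0118 nM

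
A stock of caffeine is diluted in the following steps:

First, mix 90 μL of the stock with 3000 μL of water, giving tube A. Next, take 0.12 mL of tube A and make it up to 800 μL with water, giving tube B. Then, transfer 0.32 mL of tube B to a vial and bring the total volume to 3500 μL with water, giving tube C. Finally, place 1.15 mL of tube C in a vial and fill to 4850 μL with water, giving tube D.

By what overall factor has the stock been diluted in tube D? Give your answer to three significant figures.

Step 1: 90 μL + 3000 μL = 3090 μL total → factor 3090/90 = 34.333
Step 2: 0.12 mL brought to 800 μL → factor 0.8/0.12 = 6.6667
Step 3: 0.32 mL brought to 3500 μL → factor 3.5/0.32 = 10.938
Step 4: 1.15 mL brought to 4850 μL → factor 4.85/1.15 = 4.2174
Overall dilution factor = 34.333 × 6.6667 × 10.938 × 4.2174 = 10558

1.06 × 10^4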